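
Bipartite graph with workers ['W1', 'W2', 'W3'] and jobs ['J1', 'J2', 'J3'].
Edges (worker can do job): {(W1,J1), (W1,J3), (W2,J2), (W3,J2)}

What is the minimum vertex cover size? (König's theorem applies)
Minimum vertex cover size = 2

By König's theorem: in bipartite graphs,
min vertex cover = max matching = 2

Maximum matching has size 2, so minimum vertex cover also has size 2.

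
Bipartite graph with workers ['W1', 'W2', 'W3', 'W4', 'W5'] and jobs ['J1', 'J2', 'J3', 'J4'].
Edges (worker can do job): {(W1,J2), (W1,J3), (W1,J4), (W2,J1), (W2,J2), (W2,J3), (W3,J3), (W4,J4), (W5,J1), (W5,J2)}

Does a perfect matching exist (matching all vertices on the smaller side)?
Yes, perfect matching exists (size 4)

Perfect matching: {(W2,J1), (W3,J3), (W4,J4), (W5,J2)}
All 4 vertices on the smaller side are matched.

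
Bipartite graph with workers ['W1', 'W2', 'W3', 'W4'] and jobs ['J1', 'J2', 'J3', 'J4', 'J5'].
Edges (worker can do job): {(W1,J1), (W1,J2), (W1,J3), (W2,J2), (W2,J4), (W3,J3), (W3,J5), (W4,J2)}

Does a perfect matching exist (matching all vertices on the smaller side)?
Yes, perfect matching exists (size 4)

Perfect matching: {(W1,J1), (W2,J4), (W3,J3), (W4,J2)}
All 4 vertices on the smaller side are matched.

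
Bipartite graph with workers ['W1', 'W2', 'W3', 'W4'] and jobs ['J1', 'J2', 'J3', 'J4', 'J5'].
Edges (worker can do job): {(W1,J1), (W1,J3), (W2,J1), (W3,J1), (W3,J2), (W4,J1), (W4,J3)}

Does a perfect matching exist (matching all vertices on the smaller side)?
No, maximum matching has size 3 < 4

Maximum matching has size 3, need 4 for perfect matching.
Unmatched workers: ['W2']
Unmatched jobs: ['J5', 'J4']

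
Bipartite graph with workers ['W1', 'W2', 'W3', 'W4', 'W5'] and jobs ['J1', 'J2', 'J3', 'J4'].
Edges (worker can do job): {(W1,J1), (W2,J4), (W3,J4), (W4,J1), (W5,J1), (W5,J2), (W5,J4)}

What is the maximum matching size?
Maximum matching size = 3

Maximum matching: {(W3,J4), (W4,J1), (W5,J2)}
Size: 3

This assigns 3 workers to 3 distinct jobs.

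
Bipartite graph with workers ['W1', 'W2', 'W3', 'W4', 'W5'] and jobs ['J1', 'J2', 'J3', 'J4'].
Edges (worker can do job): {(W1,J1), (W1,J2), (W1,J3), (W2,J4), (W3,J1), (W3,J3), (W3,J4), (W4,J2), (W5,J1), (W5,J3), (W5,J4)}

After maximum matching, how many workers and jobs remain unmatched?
Unmatched: 1 workers, 0 jobs

Maximum matching size: 4
Workers: 5 total, 4 matched, 1 unmatched
Jobs: 4 total, 4 matched, 0 unmatched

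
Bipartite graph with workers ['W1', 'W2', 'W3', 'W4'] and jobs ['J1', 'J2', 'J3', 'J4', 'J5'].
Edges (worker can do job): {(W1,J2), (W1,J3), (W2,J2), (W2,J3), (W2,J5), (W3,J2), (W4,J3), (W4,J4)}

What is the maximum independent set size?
Maximum independent set = 5

By König's theorem:
- Min vertex cover = Max matching = 4
- Max independent set = Total vertices - Min vertex cover
- Max independent set = 9 - 4 = 5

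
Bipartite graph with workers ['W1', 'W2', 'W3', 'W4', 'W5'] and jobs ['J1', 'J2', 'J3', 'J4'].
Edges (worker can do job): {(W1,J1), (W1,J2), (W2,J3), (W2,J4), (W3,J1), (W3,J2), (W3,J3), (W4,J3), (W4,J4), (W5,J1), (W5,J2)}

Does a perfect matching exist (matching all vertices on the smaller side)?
Yes, perfect matching exists (size 4)

Perfect matching: {(W2,J3), (W3,J2), (W4,J4), (W5,J1)}
All 4 vertices on the smaller side are matched.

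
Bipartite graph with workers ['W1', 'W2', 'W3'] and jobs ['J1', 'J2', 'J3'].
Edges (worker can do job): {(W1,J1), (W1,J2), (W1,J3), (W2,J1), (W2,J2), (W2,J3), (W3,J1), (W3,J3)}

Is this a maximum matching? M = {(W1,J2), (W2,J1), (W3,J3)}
Yes, size 3 is maximum

Proposed matching has size 3.
Maximum matching size for this graph: 3.

This is a maximum matching.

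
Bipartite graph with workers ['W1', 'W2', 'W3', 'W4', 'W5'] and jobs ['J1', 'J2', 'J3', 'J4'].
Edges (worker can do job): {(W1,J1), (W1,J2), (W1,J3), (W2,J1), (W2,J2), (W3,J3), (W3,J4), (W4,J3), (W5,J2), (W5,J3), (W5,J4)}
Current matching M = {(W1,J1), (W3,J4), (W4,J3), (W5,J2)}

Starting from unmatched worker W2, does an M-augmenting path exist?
No augmenting path from W2

Alternating search from W2 reaches jobs: {J1, J2, J3, J4}.
Every reachable job is already matched in M, and following those matched edges back to workers exposes no further unvisited jobs.
No M-augmenting path from W2 exists.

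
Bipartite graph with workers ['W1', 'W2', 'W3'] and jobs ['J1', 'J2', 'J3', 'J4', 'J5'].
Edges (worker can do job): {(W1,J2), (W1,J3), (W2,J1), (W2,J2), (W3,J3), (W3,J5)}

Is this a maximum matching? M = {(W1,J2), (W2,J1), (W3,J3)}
Yes, size 3 is maximum

Proposed matching has size 3.
Maximum matching size for this graph: 3.

This is a maximum matching.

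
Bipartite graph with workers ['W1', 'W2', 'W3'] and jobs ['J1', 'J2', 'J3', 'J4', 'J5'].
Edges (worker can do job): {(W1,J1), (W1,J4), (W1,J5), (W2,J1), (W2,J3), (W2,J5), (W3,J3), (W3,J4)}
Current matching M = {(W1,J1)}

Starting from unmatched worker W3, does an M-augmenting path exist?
Yes: W3 → J3

An M-augmenting path alternates non-matching / matching edges, starting and ending at unmatched vertices.
Path: W3 → J3
(J3 is unmatched in M, so the path is augmenting.)
Flipping edges along this path would increase |M| from 1 to 2.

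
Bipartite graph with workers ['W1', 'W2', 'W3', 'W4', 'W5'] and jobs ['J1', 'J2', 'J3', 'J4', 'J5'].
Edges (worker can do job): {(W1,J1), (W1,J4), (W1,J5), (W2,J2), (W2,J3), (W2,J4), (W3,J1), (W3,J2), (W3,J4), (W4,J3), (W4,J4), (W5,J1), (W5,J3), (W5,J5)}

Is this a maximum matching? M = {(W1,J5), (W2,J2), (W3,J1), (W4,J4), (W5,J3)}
Yes, size 5 is maximum

Proposed matching has size 5.
Maximum matching size for this graph: 5.

This is a maximum matching.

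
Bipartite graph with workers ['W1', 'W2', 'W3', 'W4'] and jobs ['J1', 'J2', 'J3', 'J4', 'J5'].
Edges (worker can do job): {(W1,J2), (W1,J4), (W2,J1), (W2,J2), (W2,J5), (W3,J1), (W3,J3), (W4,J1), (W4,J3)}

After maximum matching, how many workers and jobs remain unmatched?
Unmatched: 0 workers, 1 jobs

Maximum matching size: 4
Workers: 4 total, 4 matched, 0 unmatched
Jobs: 5 total, 4 matched, 1 unmatched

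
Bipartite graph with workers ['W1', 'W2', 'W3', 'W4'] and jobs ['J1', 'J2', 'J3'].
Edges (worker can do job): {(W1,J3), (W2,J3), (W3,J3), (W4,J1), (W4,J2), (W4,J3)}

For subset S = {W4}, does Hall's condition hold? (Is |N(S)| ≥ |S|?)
Yes: |N(S)| = 3, |S| = 1

Subset S = {W4}
Neighbors N(S) = {J1, J2, J3}

|N(S)| = 3, |S| = 1
Hall's condition: |N(S)| ≥ |S| is satisfied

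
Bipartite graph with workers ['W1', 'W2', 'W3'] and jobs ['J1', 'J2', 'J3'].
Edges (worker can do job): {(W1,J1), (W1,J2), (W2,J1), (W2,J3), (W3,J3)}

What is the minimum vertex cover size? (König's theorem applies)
Minimum vertex cover size = 3

By König's theorem: in bipartite graphs,
min vertex cover = max matching = 3

Maximum matching has size 3, so minimum vertex cover also has size 3.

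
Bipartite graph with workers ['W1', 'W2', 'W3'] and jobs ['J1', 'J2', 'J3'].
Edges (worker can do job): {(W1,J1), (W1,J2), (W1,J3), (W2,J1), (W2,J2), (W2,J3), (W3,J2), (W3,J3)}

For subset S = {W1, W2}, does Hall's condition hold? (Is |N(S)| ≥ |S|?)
Yes: |N(S)| = 3, |S| = 2

Subset S = {W1, W2}
Neighbors N(S) = {J1, J2, J3}

|N(S)| = 3, |S| = 2
Hall's condition: |N(S)| ≥ |S| is satisfied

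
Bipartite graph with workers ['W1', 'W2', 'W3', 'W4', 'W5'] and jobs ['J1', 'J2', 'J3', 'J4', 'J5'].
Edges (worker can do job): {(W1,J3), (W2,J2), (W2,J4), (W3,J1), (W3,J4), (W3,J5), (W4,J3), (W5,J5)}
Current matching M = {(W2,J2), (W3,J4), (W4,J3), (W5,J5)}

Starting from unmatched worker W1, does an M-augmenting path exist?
No augmenting path from W1

Alternating search from W1 reaches jobs: {J3}.
Every reachable job is already matched in M, and following those matched edges back to workers exposes no further unvisited jobs.
No M-augmenting path from W1 exists.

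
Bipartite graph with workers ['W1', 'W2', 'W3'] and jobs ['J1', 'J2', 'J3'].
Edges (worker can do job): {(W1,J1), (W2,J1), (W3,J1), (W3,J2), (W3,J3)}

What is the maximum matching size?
Maximum matching size = 2

Maximum matching: {(W1,J1), (W3,J2)}
Size: 2

This assigns 2 workers to 2 distinct jobs.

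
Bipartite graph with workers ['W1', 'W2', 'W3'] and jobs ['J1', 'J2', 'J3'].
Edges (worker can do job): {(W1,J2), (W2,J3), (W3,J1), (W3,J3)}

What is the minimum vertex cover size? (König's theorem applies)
Minimum vertex cover size = 3

By König's theorem: in bipartite graphs,
min vertex cover = max matching = 3

Maximum matching has size 3, so minimum vertex cover also has size 3.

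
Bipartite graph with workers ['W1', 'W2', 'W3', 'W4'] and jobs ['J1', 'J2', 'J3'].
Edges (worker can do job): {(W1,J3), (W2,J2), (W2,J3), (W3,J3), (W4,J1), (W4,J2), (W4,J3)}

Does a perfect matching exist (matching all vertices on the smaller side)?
Yes, perfect matching exists (size 3)

Perfect matching: {(W2,J2), (W3,J3), (W4,J1)}
All 3 vertices on the smaller side are matched.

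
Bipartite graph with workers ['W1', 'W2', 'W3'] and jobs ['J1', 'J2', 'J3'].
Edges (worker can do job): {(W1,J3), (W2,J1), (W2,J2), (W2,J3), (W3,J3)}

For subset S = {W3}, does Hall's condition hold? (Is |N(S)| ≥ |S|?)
Yes: |N(S)| = 1, |S| = 1

Subset S = {W3}
Neighbors N(S) = {J3}

|N(S)| = 1, |S| = 1
Hall's condition: |N(S)| ≥ |S| is satisfied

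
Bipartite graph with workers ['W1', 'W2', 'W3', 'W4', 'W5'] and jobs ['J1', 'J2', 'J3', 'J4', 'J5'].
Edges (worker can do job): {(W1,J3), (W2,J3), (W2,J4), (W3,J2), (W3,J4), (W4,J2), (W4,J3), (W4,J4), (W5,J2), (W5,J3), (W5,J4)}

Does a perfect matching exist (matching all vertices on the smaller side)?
No, maximum matching has size 3 < 5

Maximum matching has size 3, need 5 for perfect matching.
Unmatched workers: ['W1', 'W2']
Unmatched jobs: ['J5', 'J1']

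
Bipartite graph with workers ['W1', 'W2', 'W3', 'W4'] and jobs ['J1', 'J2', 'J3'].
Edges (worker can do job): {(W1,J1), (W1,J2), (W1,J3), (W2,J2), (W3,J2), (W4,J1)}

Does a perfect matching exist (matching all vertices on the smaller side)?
Yes, perfect matching exists (size 3)

Perfect matching: {(W1,J3), (W3,J2), (W4,J1)}
All 3 vertices on the smaller side are matched.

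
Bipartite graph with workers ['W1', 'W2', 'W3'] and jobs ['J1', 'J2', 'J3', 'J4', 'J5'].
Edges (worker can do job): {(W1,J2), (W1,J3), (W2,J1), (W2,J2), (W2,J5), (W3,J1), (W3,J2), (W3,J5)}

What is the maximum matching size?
Maximum matching size = 3

Maximum matching: {(W1,J2), (W2,J1), (W3,J5)}
Size: 3

This assigns 3 workers to 3 distinct jobs.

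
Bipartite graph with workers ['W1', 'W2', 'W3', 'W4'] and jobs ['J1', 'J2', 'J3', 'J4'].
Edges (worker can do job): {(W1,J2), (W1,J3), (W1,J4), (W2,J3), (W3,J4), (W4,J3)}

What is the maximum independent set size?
Maximum independent set = 5

By König's theorem:
- Min vertex cover = Max matching = 3
- Max independent set = Total vertices - Min vertex cover
- Max independent set = 8 - 3 = 5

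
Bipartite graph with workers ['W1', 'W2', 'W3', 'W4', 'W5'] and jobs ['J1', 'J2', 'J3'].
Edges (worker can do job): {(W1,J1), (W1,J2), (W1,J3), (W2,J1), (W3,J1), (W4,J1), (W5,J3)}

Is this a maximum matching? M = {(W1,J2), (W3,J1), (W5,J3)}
Yes, size 3 is maximum

Proposed matching has size 3.
Maximum matching size for this graph: 3.

This is a maximum matching.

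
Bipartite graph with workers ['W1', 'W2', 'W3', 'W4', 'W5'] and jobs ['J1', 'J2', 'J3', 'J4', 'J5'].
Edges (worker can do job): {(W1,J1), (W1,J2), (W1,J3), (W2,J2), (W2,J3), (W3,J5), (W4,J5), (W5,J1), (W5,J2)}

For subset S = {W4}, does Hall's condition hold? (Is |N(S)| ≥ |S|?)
Yes: |N(S)| = 1, |S| = 1

Subset S = {W4}
Neighbors N(S) = {J5}

|N(S)| = 1, |S| = 1
Hall's condition: |N(S)| ≥ |S| is satisfied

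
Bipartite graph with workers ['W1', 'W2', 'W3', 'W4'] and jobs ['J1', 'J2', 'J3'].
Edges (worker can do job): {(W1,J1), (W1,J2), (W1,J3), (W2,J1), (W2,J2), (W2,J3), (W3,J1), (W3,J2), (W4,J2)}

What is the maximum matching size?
Maximum matching size = 3

Maximum matching: {(W1,J3), (W3,J1), (W4,J2)}
Size: 3

This assigns 3 workers to 3 distinct jobs.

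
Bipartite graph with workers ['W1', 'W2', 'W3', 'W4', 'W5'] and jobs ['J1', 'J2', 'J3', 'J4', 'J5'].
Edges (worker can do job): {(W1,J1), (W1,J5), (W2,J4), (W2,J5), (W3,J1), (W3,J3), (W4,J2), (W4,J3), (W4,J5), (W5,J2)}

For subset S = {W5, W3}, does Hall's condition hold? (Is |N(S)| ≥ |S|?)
Yes: |N(S)| = 3, |S| = 2

Subset S = {W5, W3}
Neighbors N(S) = {J1, J2, J3}

|N(S)| = 3, |S| = 2
Hall's condition: |N(S)| ≥ |S| is satisfied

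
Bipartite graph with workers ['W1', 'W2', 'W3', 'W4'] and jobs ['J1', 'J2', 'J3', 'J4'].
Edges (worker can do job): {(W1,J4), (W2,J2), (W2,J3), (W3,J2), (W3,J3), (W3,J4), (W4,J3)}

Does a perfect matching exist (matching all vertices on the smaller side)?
No, maximum matching has size 3 < 4

Maximum matching has size 3, need 4 for perfect matching.
Unmatched workers: ['W1']
Unmatched jobs: ['J1']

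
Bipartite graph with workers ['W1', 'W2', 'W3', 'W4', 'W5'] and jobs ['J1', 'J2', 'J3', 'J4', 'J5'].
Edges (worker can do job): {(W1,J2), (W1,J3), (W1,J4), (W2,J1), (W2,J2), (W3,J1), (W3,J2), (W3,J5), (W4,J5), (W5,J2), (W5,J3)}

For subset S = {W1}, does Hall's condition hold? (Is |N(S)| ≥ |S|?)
Yes: |N(S)| = 3, |S| = 1

Subset S = {W1}
Neighbors N(S) = {J2, J3, J4}

|N(S)| = 3, |S| = 1
Hall's condition: |N(S)| ≥ |S| is satisfied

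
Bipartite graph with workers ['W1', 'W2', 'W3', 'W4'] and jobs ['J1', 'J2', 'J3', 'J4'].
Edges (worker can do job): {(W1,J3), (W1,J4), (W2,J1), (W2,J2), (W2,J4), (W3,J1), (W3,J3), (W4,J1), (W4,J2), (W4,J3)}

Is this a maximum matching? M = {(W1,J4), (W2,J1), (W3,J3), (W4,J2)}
Yes, size 4 is maximum

Proposed matching has size 4.
Maximum matching size for this graph: 4.

This is a maximum matching.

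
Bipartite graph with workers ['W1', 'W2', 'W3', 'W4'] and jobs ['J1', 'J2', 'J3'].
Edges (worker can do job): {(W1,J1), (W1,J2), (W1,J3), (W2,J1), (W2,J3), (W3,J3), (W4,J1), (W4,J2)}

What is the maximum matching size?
Maximum matching size = 3

Maximum matching: {(W1,J2), (W3,J3), (W4,J1)}
Size: 3

This assigns 3 workers to 3 distinct jobs.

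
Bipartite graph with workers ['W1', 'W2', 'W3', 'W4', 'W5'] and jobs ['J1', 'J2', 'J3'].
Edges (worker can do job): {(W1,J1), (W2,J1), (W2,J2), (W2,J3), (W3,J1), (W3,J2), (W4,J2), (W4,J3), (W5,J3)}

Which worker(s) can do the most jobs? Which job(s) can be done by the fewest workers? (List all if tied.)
Most versatile: W2 (3 jobs); Least covered: J1, J2, J3 (3 workers)

Worker degrees (jobs they can do): W1:1, W2:3, W3:2, W4:2, W5:1
Job degrees (workers who can do it): J1:3, J2:3, J3:3

Maximum worker degree is 3, achieved by: W2
Minimum job degree is 3, achieved by: J1, J2, J3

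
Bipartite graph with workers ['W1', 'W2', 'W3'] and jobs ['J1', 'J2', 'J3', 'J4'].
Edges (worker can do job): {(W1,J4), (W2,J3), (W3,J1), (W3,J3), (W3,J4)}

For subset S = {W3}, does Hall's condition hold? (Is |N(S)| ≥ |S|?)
Yes: |N(S)| = 3, |S| = 1

Subset S = {W3}
Neighbors N(S) = {J1, J3, J4}

|N(S)| = 3, |S| = 1
Hall's condition: |N(S)| ≥ |S| is satisfied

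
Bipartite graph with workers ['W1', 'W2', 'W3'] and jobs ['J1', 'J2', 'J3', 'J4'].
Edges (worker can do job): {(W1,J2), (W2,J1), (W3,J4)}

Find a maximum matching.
Matching: {(W1,J2), (W2,J1), (W3,J4)}

Maximum matching (size 3):
  W1 → J2
  W2 → J1
  W3 → J4

Each worker is assigned to at most one job, and each job to at most one worker.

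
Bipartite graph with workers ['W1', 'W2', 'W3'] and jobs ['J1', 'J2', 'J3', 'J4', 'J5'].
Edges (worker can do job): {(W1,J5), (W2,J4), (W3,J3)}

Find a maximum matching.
Matching: {(W1,J5), (W2,J4), (W3,J3)}

Maximum matching (size 3):
  W1 → J5
  W2 → J4
  W3 → J3

Each worker is assigned to at most one job, and each job to at most one worker.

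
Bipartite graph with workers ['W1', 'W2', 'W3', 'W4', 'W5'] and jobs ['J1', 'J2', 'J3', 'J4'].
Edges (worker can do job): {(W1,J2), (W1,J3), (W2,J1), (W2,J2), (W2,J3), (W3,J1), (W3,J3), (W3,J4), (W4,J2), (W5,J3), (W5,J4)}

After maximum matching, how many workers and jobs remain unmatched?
Unmatched: 1 workers, 0 jobs

Maximum matching size: 4
Workers: 5 total, 4 matched, 1 unmatched
Jobs: 4 total, 4 matched, 0 unmatched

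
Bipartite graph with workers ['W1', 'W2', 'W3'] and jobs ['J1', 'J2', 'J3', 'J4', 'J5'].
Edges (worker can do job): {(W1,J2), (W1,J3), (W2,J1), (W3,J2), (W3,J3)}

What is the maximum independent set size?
Maximum independent set = 5

By König's theorem:
- Min vertex cover = Max matching = 3
- Max independent set = Total vertices - Min vertex cover
- Max independent set = 8 - 3 = 5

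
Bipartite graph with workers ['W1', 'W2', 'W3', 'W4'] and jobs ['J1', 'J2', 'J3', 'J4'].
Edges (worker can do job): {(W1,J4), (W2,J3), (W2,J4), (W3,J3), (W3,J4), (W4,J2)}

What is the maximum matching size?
Maximum matching size = 3

Maximum matching: {(W2,J3), (W3,J4), (W4,J2)}
Size: 3

This assigns 3 workers to 3 distinct jobs.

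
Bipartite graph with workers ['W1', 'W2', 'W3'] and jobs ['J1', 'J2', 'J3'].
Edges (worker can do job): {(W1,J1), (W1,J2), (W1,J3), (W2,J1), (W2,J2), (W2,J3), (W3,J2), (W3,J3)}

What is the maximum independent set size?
Maximum independent set = 3

By König's theorem:
- Min vertex cover = Max matching = 3
- Max independent set = Total vertices - Min vertex cover
- Max independent set = 6 - 3 = 3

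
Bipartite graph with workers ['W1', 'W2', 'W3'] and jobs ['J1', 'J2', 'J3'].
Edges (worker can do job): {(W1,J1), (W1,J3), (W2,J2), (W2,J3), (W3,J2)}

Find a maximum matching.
Matching: {(W1,J1), (W2,J3), (W3,J2)}

Maximum matching (size 3):
  W1 → J1
  W2 → J3
  W3 → J2

Each worker is assigned to at most one job, and each job to at most one worker.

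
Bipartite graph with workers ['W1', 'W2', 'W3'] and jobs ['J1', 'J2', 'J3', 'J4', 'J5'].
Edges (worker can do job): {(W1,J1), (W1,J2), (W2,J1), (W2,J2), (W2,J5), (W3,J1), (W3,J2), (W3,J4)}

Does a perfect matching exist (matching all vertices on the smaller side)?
Yes, perfect matching exists (size 3)

Perfect matching: {(W1,J1), (W2,J5), (W3,J4)}
All 3 vertices on the smaller side are matched.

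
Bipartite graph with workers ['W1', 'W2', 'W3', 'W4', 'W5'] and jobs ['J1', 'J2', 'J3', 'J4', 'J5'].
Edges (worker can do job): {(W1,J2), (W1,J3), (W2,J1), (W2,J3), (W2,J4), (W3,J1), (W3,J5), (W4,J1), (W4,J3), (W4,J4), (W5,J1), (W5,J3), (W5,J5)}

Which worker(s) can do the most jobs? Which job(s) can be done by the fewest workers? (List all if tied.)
Most versatile: W2, W4, W5 (3 jobs); Least covered: J2 (1 workers)

Worker degrees (jobs they can do): W1:2, W2:3, W3:2, W4:3, W5:3
Job degrees (workers who can do it): J1:4, J2:1, J3:4, J4:2, J5:2

Maximum worker degree is 3, achieved by: W2, W4, W5
Minimum job degree is 1, achieved by: J2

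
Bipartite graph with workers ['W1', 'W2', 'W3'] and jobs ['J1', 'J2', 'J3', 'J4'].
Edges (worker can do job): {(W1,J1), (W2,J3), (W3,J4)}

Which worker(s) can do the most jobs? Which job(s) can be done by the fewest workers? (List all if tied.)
Most versatile: W1, W2, W3 (1 jobs); Least covered: J2 (0 workers)

Worker degrees (jobs they can do): W1:1, W2:1, W3:1
Job degrees (workers who can do it): J1:1, J2:0, J3:1, J4:1

Maximum worker degree is 1, achieved by: W1, W2, W3
Minimum job degree is 0, achieved by: J2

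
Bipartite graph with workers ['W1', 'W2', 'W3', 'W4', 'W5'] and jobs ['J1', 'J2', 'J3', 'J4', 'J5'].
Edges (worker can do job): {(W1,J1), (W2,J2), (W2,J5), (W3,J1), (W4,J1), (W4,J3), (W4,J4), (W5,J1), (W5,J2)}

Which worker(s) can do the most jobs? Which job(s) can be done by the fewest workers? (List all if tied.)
Most versatile: W4 (3 jobs); Least covered: J3, J4, J5 (1 workers)

Worker degrees (jobs they can do): W1:1, W2:2, W3:1, W4:3, W5:2
Job degrees (workers who can do it): J1:4, J2:2, J3:1, J4:1, J5:1

Maximum worker degree is 3, achieved by: W4
Minimum job degree is 1, achieved by: J3, J4, J5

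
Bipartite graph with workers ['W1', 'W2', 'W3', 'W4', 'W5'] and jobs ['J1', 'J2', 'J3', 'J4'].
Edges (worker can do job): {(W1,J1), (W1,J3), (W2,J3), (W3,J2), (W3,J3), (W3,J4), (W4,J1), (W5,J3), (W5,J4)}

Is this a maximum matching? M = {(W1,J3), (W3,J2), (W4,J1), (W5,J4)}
Yes, size 4 is maximum

Proposed matching has size 4.
Maximum matching size for this graph: 4.

This is a maximum matching.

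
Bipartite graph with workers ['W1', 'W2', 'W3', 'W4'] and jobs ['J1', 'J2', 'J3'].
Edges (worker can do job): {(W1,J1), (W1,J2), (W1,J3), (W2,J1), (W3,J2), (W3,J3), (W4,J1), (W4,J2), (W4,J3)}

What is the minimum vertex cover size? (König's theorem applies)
Minimum vertex cover size = 3

By König's theorem: in bipartite graphs,
min vertex cover = max matching = 3

Maximum matching has size 3, so minimum vertex cover also has size 3.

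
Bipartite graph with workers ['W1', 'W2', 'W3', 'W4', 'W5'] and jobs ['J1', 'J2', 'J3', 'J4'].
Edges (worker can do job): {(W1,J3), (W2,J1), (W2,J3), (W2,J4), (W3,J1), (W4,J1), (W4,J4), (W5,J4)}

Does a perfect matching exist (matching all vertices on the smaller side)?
No, maximum matching has size 3 < 4

Maximum matching has size 3, need 4 for perfect matching.
Unmatched workers: ['W4', 'W2']
Unmatched jobs: ['J2']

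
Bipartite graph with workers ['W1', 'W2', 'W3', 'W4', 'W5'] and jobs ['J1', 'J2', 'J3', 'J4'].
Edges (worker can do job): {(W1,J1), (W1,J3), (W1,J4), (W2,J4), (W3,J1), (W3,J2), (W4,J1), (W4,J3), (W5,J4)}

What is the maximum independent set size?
Maximum independent set = 5

By König's theorem:
- Min vertex cover = Max matching = 4
- Max independent set = Total vertices - Min vertex cover
- Max independent set = 9 - 4 = 5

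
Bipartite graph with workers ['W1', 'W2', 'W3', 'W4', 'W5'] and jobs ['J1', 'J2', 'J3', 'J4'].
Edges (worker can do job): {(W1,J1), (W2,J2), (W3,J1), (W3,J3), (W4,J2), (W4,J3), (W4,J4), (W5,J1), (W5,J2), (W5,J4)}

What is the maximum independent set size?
Maximum independent set = 5

By König's theorem:
- Min vertex cover = Max matching = 4
- Max independent set = Total vertices - Min vertex cover
- Max independent set = 9 - 4 = 5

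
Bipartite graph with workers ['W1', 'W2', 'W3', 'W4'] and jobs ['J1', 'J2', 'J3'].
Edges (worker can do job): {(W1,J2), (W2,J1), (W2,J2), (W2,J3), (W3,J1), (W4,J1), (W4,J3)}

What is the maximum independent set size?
Maximum independent set = 4

By König's theorem:
- Min vertex cover = Max matching = 3
- Max independent set = Total vertices - Min vertex cover
- Max independent set = 7 - 3 = 4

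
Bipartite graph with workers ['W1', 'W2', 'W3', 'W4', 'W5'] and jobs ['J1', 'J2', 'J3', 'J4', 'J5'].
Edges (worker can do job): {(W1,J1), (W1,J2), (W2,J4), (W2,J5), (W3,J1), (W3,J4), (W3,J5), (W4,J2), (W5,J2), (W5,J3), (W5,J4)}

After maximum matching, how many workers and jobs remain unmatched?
Unmatched: 0 workers, 0 jobs

Maximum matching size: 5
Workers: 5 total, 5 matched, 0 unmatched
Jobs: 5 total, 5 matched, 0 unmatched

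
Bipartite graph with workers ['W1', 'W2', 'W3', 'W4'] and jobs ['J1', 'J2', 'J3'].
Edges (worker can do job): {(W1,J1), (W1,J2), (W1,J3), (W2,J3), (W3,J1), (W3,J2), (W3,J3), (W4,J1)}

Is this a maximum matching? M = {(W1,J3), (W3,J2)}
No, size 2 is not maximum

Proposed matching has size 2.
Maximum matching size for this graph: 3.

This is NOT maximum - can be improved to size 3.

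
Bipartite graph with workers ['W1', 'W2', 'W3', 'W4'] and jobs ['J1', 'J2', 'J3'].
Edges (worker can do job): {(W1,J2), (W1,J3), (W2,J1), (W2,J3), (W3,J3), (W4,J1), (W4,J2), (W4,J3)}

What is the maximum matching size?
Maximum matching size = 3

Maximum matching: {(W1,J2), (W2,J1), (W4,J3)}
Size: 3

This assigns 3 workers to 3 distinct jobs.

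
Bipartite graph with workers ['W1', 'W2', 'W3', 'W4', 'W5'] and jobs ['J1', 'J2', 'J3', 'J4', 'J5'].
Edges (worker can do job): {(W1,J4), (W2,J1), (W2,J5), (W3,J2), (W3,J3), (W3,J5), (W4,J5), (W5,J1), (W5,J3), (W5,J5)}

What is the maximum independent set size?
Maximum independent set = 5

By König's theorem:
- Min vertex cover = Max matching = 5
- Max independent set = Total vertices - Min vertex cover
- Max independent set = 10 - 5 = 5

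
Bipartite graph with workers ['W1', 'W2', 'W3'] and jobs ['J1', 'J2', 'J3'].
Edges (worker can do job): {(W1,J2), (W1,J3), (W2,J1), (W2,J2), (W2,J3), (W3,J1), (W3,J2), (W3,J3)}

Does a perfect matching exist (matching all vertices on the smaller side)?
Yes, perfect matching exists (size 3)

Perfect matching: {(W1,J3), (W2,J1), (W3,J2)}
All 3 vertices on the smaller side are matched.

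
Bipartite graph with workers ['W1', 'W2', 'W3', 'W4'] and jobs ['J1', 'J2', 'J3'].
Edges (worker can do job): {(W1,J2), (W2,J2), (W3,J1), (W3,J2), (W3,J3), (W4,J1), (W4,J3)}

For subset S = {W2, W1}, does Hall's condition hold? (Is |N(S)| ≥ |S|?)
No: |N(S)| = 1, |S| = 2

Subset S = {W2, W1}
Neighbors N(S) = {J2}

|N(S)| = 1, |S| = 2
Hall's condition: |N(S)| ≥ |S| is NOT satisfied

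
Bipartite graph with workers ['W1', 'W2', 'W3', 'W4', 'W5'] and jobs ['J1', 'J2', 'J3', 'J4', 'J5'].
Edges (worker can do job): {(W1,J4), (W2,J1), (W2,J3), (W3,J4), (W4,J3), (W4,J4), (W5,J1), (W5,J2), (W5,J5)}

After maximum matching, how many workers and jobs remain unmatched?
Unmatched: 1 workers, 1 jobs

Maximum matching size: 4
Workers: 5 total, 4 matched, 1 unmatched
Jobs: 5 total, 4 matched, 1 unmatched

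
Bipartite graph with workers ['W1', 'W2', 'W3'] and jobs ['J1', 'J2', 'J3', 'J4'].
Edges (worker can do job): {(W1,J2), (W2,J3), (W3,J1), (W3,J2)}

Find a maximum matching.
Matching: {(W1,J2), (W2,J3), (W3,J1)}

Maximum matching (size 3):
  W1 → J2
  W2 → J3
  W3 → J1

Each worker is assigned to at most one job, and each job to at most one worker.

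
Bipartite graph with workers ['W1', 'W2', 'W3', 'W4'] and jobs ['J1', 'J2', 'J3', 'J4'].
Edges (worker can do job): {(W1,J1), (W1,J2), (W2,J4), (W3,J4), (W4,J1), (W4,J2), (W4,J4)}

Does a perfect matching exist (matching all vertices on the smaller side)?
No, maximum matching has size 3 < 4

Maximum matching has size 3, need 4 for perfect matching.
Unmatched workers: ['W2']
Unmatched jobs: ['J3']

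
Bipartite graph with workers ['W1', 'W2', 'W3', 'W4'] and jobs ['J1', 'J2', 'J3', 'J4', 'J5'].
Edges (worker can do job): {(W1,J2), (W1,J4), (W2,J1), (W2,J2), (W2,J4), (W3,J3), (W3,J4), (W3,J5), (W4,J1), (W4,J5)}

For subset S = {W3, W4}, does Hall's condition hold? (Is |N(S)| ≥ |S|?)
Yes: |N(S)| = 4, |S| = 2

Subset S = {W3, W4}
Neighbors N(S) = {J1, J3, J4, J5}

|N(S)| = 4, |S| = 2
Hall's condition: |N(S)| ≥ |S| is satisfied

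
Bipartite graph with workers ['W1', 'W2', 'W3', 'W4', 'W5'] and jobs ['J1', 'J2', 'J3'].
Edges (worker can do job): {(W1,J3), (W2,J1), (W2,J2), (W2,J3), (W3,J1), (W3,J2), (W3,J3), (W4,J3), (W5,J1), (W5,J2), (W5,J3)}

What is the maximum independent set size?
Maximum independent set = 5

By König's theorem:
- Min vertex cover = Max matching = 3
- Max independent set = Total vertices - Min vertex cover
- Max independent set = 8 - 3 = 5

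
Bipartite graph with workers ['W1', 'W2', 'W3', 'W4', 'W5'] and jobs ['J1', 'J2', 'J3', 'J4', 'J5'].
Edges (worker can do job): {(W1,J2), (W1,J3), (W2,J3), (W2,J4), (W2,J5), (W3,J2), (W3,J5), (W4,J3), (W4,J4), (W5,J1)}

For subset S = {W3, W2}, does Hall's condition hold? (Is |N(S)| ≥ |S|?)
Yes: |N(S)| = 4, |S| = 2

Subset S = {W3, W2}
Neighbors N(S) = {J2, J3, J4, J5}

|N(S)| = 4, |S| = 2
Hall's condition: |N(S)| ≥ |S| is satisfied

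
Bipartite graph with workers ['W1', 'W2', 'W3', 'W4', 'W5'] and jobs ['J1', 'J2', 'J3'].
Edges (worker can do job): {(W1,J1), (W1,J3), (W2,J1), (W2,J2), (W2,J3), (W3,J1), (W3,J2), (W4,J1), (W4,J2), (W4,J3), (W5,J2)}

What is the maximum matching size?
Maximum matching size = 3

Maximum matching: {(W3,J1), (W4,J3), (W5,J2)}
Size: 3

This assigns 3 workers to 3 distinct jobs.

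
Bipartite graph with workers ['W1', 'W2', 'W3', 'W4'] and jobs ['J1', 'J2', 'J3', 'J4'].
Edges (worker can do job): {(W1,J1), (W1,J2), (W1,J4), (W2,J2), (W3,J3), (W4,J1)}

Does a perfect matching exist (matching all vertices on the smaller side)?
Yes, perfect matching exists (size 4)

Perfect matching: {(W1,J4), (W2,J2), (W3,J3), (W4,J1)}
All 4 vertices on the smaller side are matched.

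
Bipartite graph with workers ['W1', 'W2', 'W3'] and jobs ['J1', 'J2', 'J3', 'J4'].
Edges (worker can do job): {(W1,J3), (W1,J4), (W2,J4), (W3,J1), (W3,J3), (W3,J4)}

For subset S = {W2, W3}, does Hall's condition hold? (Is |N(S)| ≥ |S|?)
Yes: |N(S)| = 3, |S| = 2

Subset S = {W2, W3}
Neighbors N(S) = {J1, J3, J4}

|N(S)| = 3, |S| = 2
Hall's condition: |N(S)| ≥ |S| is satisfied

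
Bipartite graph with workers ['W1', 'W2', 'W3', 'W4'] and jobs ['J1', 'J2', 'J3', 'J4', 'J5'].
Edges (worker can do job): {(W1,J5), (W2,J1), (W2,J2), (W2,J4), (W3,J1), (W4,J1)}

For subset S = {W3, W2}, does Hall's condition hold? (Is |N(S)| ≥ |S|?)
Yes: |N(S)| = 3, |S| = 2

Subset S = {W3, W2}
Neighbors N(S) = {J1, J2, J4}

|N(S)| = 3, |S| = 2
Hall's condition: |N(S)| ≥ |S| is satisfied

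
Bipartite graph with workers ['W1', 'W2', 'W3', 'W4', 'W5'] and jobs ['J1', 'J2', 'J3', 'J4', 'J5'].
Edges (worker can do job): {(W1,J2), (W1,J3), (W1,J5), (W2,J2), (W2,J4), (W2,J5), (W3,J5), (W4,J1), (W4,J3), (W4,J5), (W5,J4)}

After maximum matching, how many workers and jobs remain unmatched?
Unmatched: 0 workers, 0 jobs

Maximum matching size: 5
Workers: 5 total, 5 matched, 0 unmatched
Jobs: 5 total, 5 matched, 0 unmatched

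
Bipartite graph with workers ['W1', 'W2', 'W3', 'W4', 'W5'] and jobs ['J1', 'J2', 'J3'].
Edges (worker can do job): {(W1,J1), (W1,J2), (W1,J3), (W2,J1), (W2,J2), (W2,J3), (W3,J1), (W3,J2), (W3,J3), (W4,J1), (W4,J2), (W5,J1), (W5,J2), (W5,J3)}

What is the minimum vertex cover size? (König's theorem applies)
Minimum vertex cover size = 3

By König's theorem: in bipartite graphs,
min vertex cover = max matching = 3

Maximum matching has size 3, so minimum vertex cover also has size 3.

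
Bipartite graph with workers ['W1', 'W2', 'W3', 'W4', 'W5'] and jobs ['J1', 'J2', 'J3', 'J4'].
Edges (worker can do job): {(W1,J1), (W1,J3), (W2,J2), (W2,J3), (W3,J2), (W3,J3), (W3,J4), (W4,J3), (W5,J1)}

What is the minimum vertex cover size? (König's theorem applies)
Minimum vertex cover size = 4

By König's theorem: in bipartite graphs,
min vertex cover = max matching = 4

Maximum matching has size 4, so minimum vertex cover also has size 4.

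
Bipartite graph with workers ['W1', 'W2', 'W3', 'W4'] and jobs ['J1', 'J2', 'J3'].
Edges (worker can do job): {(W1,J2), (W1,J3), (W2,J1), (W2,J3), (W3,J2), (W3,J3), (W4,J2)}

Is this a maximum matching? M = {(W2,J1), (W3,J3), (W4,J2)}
Yes, size 3 is maximum

Proposed matching has size 3.
Maximum matching size for this graph: 3.

This is a maximum matching.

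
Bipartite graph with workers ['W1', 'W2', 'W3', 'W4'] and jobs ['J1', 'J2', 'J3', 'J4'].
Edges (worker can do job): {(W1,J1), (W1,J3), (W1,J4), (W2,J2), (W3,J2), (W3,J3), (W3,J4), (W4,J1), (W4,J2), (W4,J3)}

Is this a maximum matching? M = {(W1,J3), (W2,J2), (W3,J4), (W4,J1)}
Yes, size 4 is maximum

Proposed matching has size 4.
Maximum matching size for this graph: 4.

This is a maximum matching.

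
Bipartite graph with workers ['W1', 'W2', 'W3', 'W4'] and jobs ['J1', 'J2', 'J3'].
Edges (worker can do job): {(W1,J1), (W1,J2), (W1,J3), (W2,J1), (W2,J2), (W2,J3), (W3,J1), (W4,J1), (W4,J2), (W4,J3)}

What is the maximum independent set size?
Maximum independent set = 4

By König's theorem:
- Min vertex cover = Max matching = 3
- Max independent set = Total vertices - Min vertex cover
- Max independent set = 7 - 3 = 4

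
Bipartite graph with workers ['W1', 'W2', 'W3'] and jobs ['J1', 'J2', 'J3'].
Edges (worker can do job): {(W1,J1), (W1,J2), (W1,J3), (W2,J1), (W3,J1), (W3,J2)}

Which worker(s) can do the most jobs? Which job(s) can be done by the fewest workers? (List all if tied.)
Most versatile: W1 (3 jobs); Least covered: J3 (1 workers)

Worker degrees (jobs they can do): W1:3, W2:1, W3:2
Job degrees (workers who can do it): J1:3, J2:2, J3:1

Maximum worker degree is 3, achieved by: W1
Minimum job degree is 1, achieved by: J3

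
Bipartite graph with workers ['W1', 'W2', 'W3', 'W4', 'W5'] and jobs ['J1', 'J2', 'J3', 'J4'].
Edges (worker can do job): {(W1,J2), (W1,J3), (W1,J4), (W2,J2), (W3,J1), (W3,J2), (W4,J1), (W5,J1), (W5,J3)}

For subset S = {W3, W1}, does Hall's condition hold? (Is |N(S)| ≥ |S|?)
Yes: |N(S)| = 4, |S| = 2

Subset S = {W3, W1}
Neighbors N(S) = {J1, J2, J3, J4}

|N(S)| = 4, |S| = 2
Hall's condition: |N(S)| ≥ |S| is satisfied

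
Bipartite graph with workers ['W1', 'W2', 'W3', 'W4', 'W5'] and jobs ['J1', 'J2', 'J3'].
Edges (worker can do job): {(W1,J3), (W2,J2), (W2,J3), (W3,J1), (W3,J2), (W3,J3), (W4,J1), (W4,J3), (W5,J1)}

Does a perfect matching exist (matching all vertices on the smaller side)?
Yes, perfect matching exists (size 3)

Perfect matching: {(W2,J2), (W3,J3), (W5,J1)}
All 3 vertices on the smaller side are matched.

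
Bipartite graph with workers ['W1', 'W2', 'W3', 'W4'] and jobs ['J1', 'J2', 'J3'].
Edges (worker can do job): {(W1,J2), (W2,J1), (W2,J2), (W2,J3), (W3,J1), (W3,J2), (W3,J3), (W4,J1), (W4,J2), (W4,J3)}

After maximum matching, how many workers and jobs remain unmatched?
Unmatched: 1 workers, 0 jobs

Maximum matching size: 3
Workers: 4 total, 3 matched, 1 unmatched
Jobs: 3 total, 3 matched, 0 unmatched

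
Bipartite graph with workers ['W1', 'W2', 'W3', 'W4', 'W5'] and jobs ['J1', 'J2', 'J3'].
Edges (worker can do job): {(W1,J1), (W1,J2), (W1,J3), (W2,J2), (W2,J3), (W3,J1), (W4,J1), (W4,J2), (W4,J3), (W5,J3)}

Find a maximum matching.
Matching: {(W3,J1), (W4,J2), (W5,J3)}

Maximum matching (size 3):
  W3 → J1
  W4 → J2
  W5 → J3

Each worker is assigned to at most one job, and each job to at most one worker.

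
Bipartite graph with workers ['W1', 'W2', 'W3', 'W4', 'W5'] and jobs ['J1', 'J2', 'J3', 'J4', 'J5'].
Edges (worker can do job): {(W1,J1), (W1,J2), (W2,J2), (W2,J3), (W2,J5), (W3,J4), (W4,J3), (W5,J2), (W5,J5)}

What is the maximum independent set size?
Maximum independent set = 5

By König's theorem:
- Min vertex cover = Max matching = 5
- Max independent set = Total vertices - Min vertex cover
- Max independent set = 10 - 5 = 5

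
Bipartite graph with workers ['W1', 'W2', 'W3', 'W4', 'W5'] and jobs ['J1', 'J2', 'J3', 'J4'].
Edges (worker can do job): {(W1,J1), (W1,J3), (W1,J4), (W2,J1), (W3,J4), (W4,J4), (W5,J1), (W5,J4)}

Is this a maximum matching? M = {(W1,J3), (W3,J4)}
No, size 2 is not maximum

Proposed matching has size 2.
Maximum matching size for this graph: 3.

This is NOT maximum - can be improved to size 3.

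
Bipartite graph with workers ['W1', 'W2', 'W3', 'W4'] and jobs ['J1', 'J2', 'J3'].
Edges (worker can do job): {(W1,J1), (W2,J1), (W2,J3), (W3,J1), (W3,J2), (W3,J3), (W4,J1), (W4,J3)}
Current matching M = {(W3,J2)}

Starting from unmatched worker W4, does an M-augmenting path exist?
Yes: W4 → J1

An M-augmenting path alternates non-matching / matching edges, starting and ending at unmatched vertices.
Path: W4 → J1
(J1 is unmatched in M, so the path is augmenting.)
Flipping edges along this path would increase |M| from 1 to 2.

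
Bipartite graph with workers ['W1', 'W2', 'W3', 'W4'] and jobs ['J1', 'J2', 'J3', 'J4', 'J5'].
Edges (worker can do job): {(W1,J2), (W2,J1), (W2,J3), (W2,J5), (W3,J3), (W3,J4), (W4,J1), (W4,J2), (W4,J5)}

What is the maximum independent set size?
Maximum independent set = 5

By König's theorem:
- Min vertex cover = Max matching = 4
- Max independent set = Total vertices - Min vertex cover
- Max independent set = 9 - 4 = 5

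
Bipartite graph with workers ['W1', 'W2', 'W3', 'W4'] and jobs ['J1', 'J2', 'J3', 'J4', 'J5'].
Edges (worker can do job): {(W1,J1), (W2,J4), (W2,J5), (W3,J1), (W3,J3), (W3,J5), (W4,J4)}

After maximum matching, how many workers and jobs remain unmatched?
Unmatched: 0 workers, 1 jobs

Maximum matching size: 4
Workers: 4 total, 4 matched, 0 unmatched
Jobs: 5 total, 4 matched, 1 unmatched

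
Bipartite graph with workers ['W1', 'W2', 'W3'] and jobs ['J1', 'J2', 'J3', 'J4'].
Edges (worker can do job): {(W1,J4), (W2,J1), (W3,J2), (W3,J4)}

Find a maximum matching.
Matching: {(W1,J4), (W2,J1), (W3,J2)}

Maximum matching (size 3):
  W1 → J4
  W2 → J1
  W3 → J2

Each worker is assigned to at most one job, and each job to at most one worker.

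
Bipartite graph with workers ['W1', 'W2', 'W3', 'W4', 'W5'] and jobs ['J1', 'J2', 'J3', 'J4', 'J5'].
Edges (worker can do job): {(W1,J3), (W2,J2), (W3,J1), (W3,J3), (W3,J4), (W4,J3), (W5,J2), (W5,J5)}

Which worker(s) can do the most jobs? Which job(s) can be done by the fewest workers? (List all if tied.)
Most versatile: W3 (3 jobs); Least covered: J1, J4, J5 (1 workers)

Worker degrees (jobs they can do): W1:1, W2:1, W3:3, W4:1, W5:2
Job degrees (workers who can do it): J1:1, J2:2, J3:3, J4:1, J5:1

Maximum worker degree is 3, achieved by: W3
Minimum job degree is 1, achieved by: J1, J4, J5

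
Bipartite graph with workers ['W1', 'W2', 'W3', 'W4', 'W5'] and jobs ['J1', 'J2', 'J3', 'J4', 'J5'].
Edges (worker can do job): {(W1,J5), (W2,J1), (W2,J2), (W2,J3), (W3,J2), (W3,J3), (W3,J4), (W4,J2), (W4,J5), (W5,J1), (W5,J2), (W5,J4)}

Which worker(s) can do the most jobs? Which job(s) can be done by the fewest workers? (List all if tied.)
Most versatile: W2, W3, W5 (3 jobs); Least covered: J1, J3, J4, J5 (2 workers)

Worker degrees (jobs they can do): W1:1, W2:3, W3:3, W4:2, W5:3
Job degrees (workers who can do it): J1:2, J2:4, J3:2, J4:2, J5:2

Maximum worker degree is 3, achieved by: W2, W3, W5
Minimum job degree is 2, achieved by: J1, J3, J4, J5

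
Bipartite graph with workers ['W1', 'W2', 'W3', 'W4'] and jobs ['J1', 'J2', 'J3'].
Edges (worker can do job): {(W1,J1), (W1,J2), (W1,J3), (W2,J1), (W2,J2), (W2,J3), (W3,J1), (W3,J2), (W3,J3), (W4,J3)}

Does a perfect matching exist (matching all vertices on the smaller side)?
Yes, perfect matching exists (size 3)

Perfect matching: {(W1,J2), (W3,J1), (W4,J3)}
All 3 vertices on the smaller side are matched.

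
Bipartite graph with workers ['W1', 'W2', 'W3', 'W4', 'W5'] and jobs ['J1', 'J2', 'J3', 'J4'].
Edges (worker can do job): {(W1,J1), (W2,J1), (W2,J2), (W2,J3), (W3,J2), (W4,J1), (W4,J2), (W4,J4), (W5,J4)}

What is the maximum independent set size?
Maximum independent set = 5

By König's theorem:
- Min vertex cover = Max matching = 4
- Max independent set = Total vertices - Min vertex cover
- Max independent set = 9 - 4 = 5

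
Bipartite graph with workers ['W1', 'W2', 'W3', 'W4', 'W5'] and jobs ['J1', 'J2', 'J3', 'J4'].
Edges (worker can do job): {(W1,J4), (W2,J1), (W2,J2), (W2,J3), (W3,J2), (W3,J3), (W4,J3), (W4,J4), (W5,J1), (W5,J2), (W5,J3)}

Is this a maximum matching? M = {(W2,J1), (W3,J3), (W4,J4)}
No, size 3 is not maximum

Proposed matching has size 3.
Maximum matching size for this graph: 4.

This is NOT maximum - can be improved to size 4.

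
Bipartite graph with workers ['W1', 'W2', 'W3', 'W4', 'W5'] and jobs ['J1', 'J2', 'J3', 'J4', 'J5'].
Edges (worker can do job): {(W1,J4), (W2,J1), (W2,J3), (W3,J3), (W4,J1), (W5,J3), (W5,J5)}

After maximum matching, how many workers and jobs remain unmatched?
Unmatched: 1 workers, 1 jobs

Maximum matching size: 4
Workers: 5 total, 4 matched, 1 unmatched
Jobs: 5 total, 4 matched, 1 unmatched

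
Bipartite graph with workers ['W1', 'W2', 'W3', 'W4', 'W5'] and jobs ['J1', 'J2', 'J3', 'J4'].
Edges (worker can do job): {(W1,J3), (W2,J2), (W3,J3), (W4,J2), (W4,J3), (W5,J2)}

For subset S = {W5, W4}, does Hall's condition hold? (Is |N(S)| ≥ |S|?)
Yes: |N(S)| = 2, |S| = 2

Subset S = {W5, W4}
Neighbors N(S) = {J2, J3}

|N(S)| = 2, |S| = 2
Hall's condition: |N(S)| ≥ |S| is satisfied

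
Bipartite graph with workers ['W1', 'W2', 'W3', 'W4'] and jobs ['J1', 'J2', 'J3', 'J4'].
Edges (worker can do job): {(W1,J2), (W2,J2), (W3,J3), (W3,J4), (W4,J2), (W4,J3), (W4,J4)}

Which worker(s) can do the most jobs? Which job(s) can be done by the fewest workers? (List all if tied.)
Most versatile: W4 (3 jobs); Least covered: J1 (0 workers)

Worker degrees (jobs they can do): W1:1, W2:1, W3:2, W4:3
Job degrees (workers who can do it): J1:0, J2:3, J3:2, J4:2

Maximum worker degree is 3, achieved by: W4
Minimum job degree is 0, achieved by: J1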